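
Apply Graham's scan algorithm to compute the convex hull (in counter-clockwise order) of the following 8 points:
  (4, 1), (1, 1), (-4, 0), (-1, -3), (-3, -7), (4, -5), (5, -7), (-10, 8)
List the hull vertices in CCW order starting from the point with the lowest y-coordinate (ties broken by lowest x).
Hull (CCW) = [(-3, -7), (5, -7), (4, 1), (-10, 8)]

Graham scan procedure:
  1. Find the pivot p₀ = point with lowest y (tie → lowest x): (-3, -7).
  2. Sort the remaining points by polar angle around p₀.
  3. Walk through sorted points, maintaining a stack; pop the top while the last three entries make a non-left turn (cross product ≤ 0).
  4. Final stack is the convex hull in CCW order: (-3, -7), (5, -7), (4, 1), (-10, 8).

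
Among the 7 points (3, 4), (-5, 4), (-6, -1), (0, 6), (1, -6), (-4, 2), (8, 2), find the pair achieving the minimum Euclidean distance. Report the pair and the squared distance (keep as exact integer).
Pair = ((-5, 4), (-4, 2)); squared distance = 5

Compute all C(7, 2) = 21 pairwise squared distances (x_i − x_j)² + (y_i − y_j)². The minimum is 5, attained by the pair ((-5, 4), (-4, 2)).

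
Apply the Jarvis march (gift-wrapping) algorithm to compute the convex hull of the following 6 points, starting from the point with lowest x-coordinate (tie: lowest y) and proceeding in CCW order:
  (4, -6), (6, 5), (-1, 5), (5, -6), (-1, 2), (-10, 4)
Hull (CCW) = [(-10, 4), (4, -6), (5, -6), (6, 5), (-1, 5)]

Jarvis march: at each step, from the current hull vertex p, select the next vertex q as the point such that every other point lies strictly to the left of (or on) the directed line p → q. (Equivalently: for every other point r, the cross product (q − p) × (r − p) ≥ 0.)
Starting point (lowest x, tie lowest y): (-10, 4). Wrap until returning to start. Resulting hull: (-10, 4), (4, -6), (5, -6), (6, 5), (-1, 5).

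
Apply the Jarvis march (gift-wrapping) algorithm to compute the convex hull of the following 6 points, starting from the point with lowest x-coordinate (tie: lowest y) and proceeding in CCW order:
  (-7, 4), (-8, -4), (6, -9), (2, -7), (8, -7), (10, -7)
Hull (CCW) = [(-8, -4), (6, -9), (10, -7), (-7, 4)]

Jarvis march: at each step, from the current hull vertex p, select the next vertex q as the point such that every other point lies strictly to the left of (or on) the directed line p → q. (Equivalently: for every other point r, the cross product (q − p) × (r − p) ≥ 0.)
Starting point (lowest x, tie lowest y): (-8, -4). Wrap until returning to start. Resulting hull: (-8, -4), (6, -9), (10, -7), (-7, 4).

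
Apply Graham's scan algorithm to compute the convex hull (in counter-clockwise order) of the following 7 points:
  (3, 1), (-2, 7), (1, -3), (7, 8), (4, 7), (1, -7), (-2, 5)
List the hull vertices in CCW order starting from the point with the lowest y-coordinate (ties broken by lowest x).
Hull (CCW) = [(1, -7), (7, 8), (-2, 7), (-2, 5)]

Graham scan procedure:
  1. Find the pivot p₀ = point with lowest y (tie → lowest x): (1, -7).
  2. Sort the remaining points by polar angle around p₀.
  3. Walk through sorted points, maintaining a stack; pop the top while the last three entries make a non-left turn (cross product ≤ 0).
  4. Final stack is the convex hull in CCW order: (1, -7), (7, 8), (-2, 7), (-2, 5).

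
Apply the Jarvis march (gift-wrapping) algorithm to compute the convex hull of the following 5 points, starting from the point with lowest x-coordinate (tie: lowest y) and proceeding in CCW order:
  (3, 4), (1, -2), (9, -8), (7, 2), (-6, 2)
Hull (CCW) = [(-6, 2), (9, -8), (7, 2), (3, 4)]

Jarvis march: at each step, from the current hull vertex p, select the next vertex q as the point such that every other point lies strictly to the left of (or on) the directed line p → q. (Equivalently: for every other point r, the cross product (q − p) × (r − p) ≥ 0.)
Starting point (lowest x, tie lowest y): (-6, 2). Wrap until returning to start. Resulting hull: (-6, 2), (9, -8), (7, 2), (3, 4).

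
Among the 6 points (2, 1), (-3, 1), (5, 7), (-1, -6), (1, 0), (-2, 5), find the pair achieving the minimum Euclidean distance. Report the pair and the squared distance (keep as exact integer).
Pair = ((2, 1), (1, 0)); squared distance = 2

Compute all C(6, 2) = 15 pairwise squared distances (x_i − x_j)² + (y_i − y_j)². The minimum is 2, attained by the pair ((2, 1), (1, 0)).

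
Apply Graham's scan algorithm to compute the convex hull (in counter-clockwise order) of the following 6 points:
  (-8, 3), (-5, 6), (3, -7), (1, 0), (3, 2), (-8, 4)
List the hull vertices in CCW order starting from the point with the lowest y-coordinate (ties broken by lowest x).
Hull (CCW) = [(3, -7), (3, 2), (-5, 6), (-8, 4), (-8, 3)]

Graham scan procedure:
  1. Find the pivot p₀ = point with lowest y (tie → lowest x): (3, -7).
  2. Sort the remaining points by polar angle around p₀.
  3. Walk through sorted points, maintaining a stack; pop the top while the last three entries make a non-left turn (cross product ≤ 0).
  4. Final stack is the convex hull in CCW order: (3, -7), (3, 2), (-5, 6), (-8, 4), (-8, 3).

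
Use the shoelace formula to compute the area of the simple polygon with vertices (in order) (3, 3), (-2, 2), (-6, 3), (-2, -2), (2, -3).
Area = 61/2

Shoelace formula: Area = (1/2) |Σ_i (x_i · y_{i+1} − x_{i+1} · y_i)| (indices mod n). Compute each cross term:
  (3)(2) − (-2)(3) = 12
  (-2)(3) − (-6)(2) = 6
  (-6)(-2) − (-2)(3) = 18
  (-2)(-3) − (2)(-2) = 10
  (2)(3) − (3)(-3) = 15
Sum = 61, so (signed) Area = 61/2 = 61/2, |Area| = 61/2.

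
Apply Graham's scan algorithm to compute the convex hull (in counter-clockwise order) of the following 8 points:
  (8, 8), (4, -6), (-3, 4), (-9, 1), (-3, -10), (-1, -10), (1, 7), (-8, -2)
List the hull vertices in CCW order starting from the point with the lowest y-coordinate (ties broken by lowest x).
Hull (CCW) = [(-3, -10), (-1, -10), (4, -6), (8, 8), (1, 7), (-9, 1), (-8, -2)]

Graham scan procedure:
  1. Find the pivot p₀ = point with lowest y (tie → lowest x): (-3, -10).
  2. Sort the remaining points by polar angle around p₀.
  3. Walk through sorted points, maintaining a stack; pop the top while the last three entries make a non-left turn (cross product ≤ 0).
  4. Final stack is the convex hull in CCW order: (-3, -10), (-1, -10), (4, -6), (8, 8), (1, 7), (-9, 1), (-8, -2).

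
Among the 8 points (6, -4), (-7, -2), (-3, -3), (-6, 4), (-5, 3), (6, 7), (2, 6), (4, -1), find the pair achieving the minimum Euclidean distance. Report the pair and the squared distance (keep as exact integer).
Pair = ((-6, 4), (-5, 3)); squared distance = 2

Compute all C(8, 2) = 28 pairwise squared distances (x_i − x_j)² + (y_i − y_j)². The minimum is 2, attained by the pair ((-6, 4), (-5, 3)).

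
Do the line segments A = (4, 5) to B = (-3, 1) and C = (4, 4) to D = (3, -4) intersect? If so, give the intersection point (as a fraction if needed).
No (intersection of containing lines falls outside at least one segment)

Parametrize and solve: t = -1/52, s = -7/52. At least one of these is outside [0, 1], so the segments do not intersect.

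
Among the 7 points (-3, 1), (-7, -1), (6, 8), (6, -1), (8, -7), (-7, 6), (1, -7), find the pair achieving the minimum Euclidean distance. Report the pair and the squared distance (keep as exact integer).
Pair = ((-3, 1), (-7, -1)); squared distance = 20

Compute all C(7, 2) = 21 pairwise squared distances (x_i − x_j)² + (y_i − y_j)². The minimum is 20, attained by the pair ((-3, 1), (-7, -1)).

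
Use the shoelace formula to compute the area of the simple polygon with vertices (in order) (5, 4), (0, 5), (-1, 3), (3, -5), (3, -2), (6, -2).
Area = 75/2

Shoelace formula: Area = (1/2) |Σ_i (x_i · y_{i+1} − x_{i+1} · y_i)| (indices mod n). Compute each cross term:
  (5)(5) − (0)(4) = 25
  (0)(3) − (-1)(5) = 5
  (-1)(-5) − (3)(3) = -4
  (3)(-2) − (3)(-5) = 9
  (3)(-2) − (6)(-2) = 6
  (6)(4) − (5)(-2) = 34
Sum = 75, so (signed) Area = 75/2 = 75/2, |Area| = 75/2.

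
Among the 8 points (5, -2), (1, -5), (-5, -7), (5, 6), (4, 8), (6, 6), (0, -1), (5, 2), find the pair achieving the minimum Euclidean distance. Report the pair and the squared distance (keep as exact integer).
Pair = ((5, 6), (6, 6)); squared distance = 1

Compute all C(8, 2) = 28 pairwise squared distances (x_i − x_j)² + (y_i − y_j)². The minimum is 1, attained by the pair ((5, 6), (6, 6)).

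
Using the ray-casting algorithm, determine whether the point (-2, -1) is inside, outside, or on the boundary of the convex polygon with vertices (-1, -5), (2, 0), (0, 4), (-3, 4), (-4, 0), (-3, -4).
The point (-2, -1) lies strictly inside the polygon

Cast a horizontal ray to the right from the query point and count how many polygon edges it crosses (each edge strictly once or zero times, handled with the usual half-open convention). 
Parity of crossings → odd ⇒ inside.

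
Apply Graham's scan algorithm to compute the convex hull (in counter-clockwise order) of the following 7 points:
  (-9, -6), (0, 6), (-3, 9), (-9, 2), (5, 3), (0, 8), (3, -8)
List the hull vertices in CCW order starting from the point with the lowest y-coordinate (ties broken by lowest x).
Hull (CCW) = [(3, -8), (5, 3), (0, 8), (-3, 9), (-9, 2), (-9, -6)]

Graham scan procedure:
  1. Find the pivot p₀ = point with lowest y (tie → lowest x): (3, -8).
  2. Sort the remaining points by polar angle around p₀.
  3. Walk through sorted points, maintaining a stack; pop the top while the last three entries make a non-left turn (cross product ≤ 0).
  4. Final stack is the convex hull in CCW order: (3, -8), (5, 3), (0, 8), (-3, 9), (-9, 2), (-9, -6).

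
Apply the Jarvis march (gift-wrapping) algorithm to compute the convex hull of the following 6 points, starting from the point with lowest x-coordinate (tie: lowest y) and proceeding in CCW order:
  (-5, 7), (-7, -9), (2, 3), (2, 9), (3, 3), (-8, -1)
Hull (CCW) = [(-8, -1), (-7, -9), (3, 3), (2, 9), (-5, 7)]

Jarvis march: at each step, from the current hull vertex p, select the next vertex q as the point such that every other point lies strictly to the left of (or on) the directed line p → q. (Equivalently: for every other point r, the cross product (q − p) × (r − p) ≥ 0.)
Starting point (lowest x, tie lowest y): (-8, -1). Wrap until returning to start. Resulting hull: (-8, -1), (-7, -9), (3, 3), (2, 9), (-5, 7).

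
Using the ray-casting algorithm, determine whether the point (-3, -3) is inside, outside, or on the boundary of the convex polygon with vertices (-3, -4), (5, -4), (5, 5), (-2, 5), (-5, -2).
The point (-3, -3) lies strictly inside the polygon

Cast a horizontal ray to the right from the query point and count how many polygon edges it crosses (each edge strictly once or zero times, handled with the usual half-open convention). 
Parity of crossings → odd ⇒ inside.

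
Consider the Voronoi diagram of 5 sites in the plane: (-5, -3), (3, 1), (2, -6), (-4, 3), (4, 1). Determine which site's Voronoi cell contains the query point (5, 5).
Nearest site = (4, 1)

The Voronoi cell of site s contains exactly those query points closer to s than to any other site. Compute squared distances from q = (5, 5) to each site:
  (4 − 5)² + (1 − 5)² = 17
  (3 − 5)² + (1 − 5)² = 20
  (-4 − 5)² + (3 − 5)² = 85
  (2 − 5)² + (-6 − 5)² = 130
  (-5 − 5)² + (-3 − 5)² = 164
Minimum is attained by (4, 1), so q lies in its Voronoi cell.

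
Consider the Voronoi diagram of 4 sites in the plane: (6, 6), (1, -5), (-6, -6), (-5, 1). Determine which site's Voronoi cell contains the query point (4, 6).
Nearest site = (6, 6)

The Voronoi cell of site s contains exactly those query points closer to s than to any other site. Compute squared distances from q = (4, 6) to each site:
  (6 − 4)² + (6 − 6)² = 4
  (-5 − 4)² + (1 − 6)² = 106
  (1 − 4)² + (-5 − 6)² = 130
  (-6 − 4)² + (-6 − 6)² = 244
Minimum is attained by (6, 6), so q lies in its Voronoi cell.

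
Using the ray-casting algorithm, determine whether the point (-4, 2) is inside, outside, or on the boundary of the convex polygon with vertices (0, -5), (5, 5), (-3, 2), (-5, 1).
The point (-4, 2) lies strictly outside the polygon

Cast a horizontal ray to the right from the query point and count how many polygon edges it crosses (each edge strictly once or zero times, handled with the usual half-open convention). 
Parity of crossings → even ⇒ outside.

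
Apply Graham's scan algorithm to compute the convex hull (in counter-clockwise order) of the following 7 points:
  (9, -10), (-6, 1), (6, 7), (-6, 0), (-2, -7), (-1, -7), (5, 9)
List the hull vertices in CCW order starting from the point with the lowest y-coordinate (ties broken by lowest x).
Hull (CCW) = [(9, -10), (6, 7), (5, 9), (-6, 1), (-6, 0), (-2, -7)]

Graham scan procedure:
  1. Find the pivot p₀ = point with lowest y (tie → lowest x): (9, -10).
  2. Sort the remaining points by polar angle around p₀.
  3. Walk through sorted points, maintaining a stack; pop the top while the last three entries make a non-left turn (cross product ≤ 0).
  4. Final stack is the convex hull in CCW order: (9, -10), (6, 7), (5, 9), (-6, 1), (-6, 0), (-2, -7).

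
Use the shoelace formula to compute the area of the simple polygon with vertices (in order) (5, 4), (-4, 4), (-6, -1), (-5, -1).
Area = 25

Shoelace formula: Area = (1/2) |Σ_i (x_i · y_{i+1} − x_{i+1} · y_i)| (indices mod n). Compute each cross term:
  (5)(4) − (-4)(4) = 36
  (-4)(-1) − (-6)(4) = 28
  (-6)(-1) − (-5)(-1) = 1
  (-5)(4) − (5)(-1) = -15
Sum = 50, so (signed) Area = 50/2 = 25, |Area| = 25.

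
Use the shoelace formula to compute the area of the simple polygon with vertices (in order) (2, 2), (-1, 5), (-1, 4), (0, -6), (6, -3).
Area = 73/2

Shoelace formula: Area = (1/2) |Σ_i (x_i · y_{i+1} − x_{i+1} · y_i)| (indices mod n). Compute each cross term:
  (2)(5) − (-1)(2) = 12
  (-1)(4) − (-1)(5) = 1
  (-1)(-6) − (0)(4) = 6
  (0)(-3) − (6)(-6) = 36
  (6)(2) − (2)(-3) = 18
Sum = 73, so (signed) Area = 73/2 = 73/2, |Area| = 73/2.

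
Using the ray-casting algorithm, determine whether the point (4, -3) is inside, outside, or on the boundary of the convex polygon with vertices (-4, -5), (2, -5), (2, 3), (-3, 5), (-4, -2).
The point (4, -3) lies strictly outside the polygon

Cast a horizontal ray to the right from the query point and count how many polygon edges it crosses (each edge strictly once or zero times, handled with the usual half-open convention). 
Parity of crossings → even ⇒ outside.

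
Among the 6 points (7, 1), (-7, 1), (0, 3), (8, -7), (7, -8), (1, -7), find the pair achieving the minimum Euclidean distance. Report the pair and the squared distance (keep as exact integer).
Pair = ((8, -7), (7, -8)); squared distance = 2

Compute all C(6, 2) = 15 pairwise squared distances (x_i − x_j)² + (y_i − y_j)². The minimum is 2, attained by the pair ((8, -7), (7, -8)).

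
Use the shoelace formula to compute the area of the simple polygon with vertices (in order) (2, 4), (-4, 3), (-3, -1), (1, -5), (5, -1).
Area = 97/2

Shoelace formula: Area = (1/2) |Σ_i (x_i · y_{i+1} − x_{i+1} · y_i)| (indices mod n). Compute each cross term:
  (2)(3) − (-4)(4) = 22
  (-4)(-1) − (-3)(3) = 13
  (-3)(-5) − (1)(-1) = 16
  (1)(-1) − (5)(-5) = 24
  (5)(4) − (2)(-1) = 22
Sum = 97, so (signed) Area = 97/2 = 97/2, |Area| = 97/2.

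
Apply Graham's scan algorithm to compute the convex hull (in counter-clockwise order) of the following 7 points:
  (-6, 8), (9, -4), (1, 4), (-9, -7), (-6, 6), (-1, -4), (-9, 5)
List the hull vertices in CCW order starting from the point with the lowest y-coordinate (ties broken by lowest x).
Hull (CCW) = [(-9, -7), (9, -4), (1, 4), (-6, 8), (-9, 5)]

Graham scan procedure:
  1. Find the pivot p₀ = point with lowest y (tie → lowest x): (-9, -7).
  2. Sort the remaining points by polar angle around p₀.
  3. Walk through sorted points, maintaining a stack; pop the top while the last three entries make a non-left turn (cross product ≤ 0).
  4. Final stack is the convex hull in CCW order: (-9, -7), (9, -4), (1, 4), (-6, 8), (-9, 5).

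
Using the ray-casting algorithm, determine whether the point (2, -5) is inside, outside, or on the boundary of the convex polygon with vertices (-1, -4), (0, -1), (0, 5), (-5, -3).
The point (2, -5) lies strictly outside the polygon

Cast a horizontal ray to the right from the query point and count how many polygon edges it crosses (each edge strictly once or zero times, handled with the usual half-open convention). 
Parity of crossings → even ⇒ outside.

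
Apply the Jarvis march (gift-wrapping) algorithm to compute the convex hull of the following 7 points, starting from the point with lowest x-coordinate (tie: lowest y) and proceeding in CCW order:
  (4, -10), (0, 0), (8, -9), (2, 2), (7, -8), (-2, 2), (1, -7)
Hull (CCW) = [(-2, 2), (1, -7), (4, -10), (8, -9), (2, 2)]

Jarvis march: at each step, from the current hull vertex p, select the next vertex q as the point such that every other point lies strictly to the left of (or on) the directed line p → q. (Equivalently: for every other point r, the cross product (q − p) × (r − p) ≥ 0.)
Starting point (lowest x, tie lowest y): (-2, 2). Wrap until returning to start. Resulting hull: (-2, 2), (1, -7), (4, -10), (8, -9), (2, 2).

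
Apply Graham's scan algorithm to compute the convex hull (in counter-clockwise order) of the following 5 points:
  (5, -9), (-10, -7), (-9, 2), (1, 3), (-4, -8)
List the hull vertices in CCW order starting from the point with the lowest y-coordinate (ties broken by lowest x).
Hull (CCW) = [(5, -9), (1, 3), (-9, 2), (-10, -7), (-4, -8)]

Graham scan procedure:
  1. Find the pivot p₀ = point with lowest y (tie → lowest x): (5, -9).
  2. Sort the remaining points by polar angle around p₀.
  3. Walk through sorted points, maintaining a stack; pop the top while the last three entries make a non-left turn (cross product ≤ 0).
  4. Final stack is the convex hull in CCW order: (5, -9), (1, 3), (-9, 2), (-10, -7), (-4, -8).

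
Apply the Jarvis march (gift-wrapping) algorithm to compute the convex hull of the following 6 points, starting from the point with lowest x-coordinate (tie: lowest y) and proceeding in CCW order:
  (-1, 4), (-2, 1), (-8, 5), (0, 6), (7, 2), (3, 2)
Hull (CCW) = [(-8, 5), (-2, 1), (7, 2), (0, 6)]

Jarvis march: at each step, from the current hull vertex p, select the next vertex q as the point such that every other point lies strictly to the left of (or on) the directed line p → q. (Equivalently: for every other point r, the cross product (q − p) × (r − p) ≥ 0.)
Starting point (lowest x, tie lowest y): (-8, 5). Wrap until returning to start. Resulting hull: (-8, 5), (-2, 1), (7, 2), (0, 6).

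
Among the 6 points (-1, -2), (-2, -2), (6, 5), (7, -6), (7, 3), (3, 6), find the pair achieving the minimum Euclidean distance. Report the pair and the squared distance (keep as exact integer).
Pair = ((-1, -2), (-2, -2)); squared distance = 1

Compute all C(6, 2) = 15 pairwise squared distances (x_i − x_j)² + (y_i − y_j)². The minimum is 1, attained by the pair ((-1, -2), (-2, -2)).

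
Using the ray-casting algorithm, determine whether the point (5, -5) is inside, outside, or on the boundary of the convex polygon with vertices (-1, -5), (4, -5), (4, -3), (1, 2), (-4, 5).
The point (5, -5) lies strictly outside the polygon

Cast a horizontal ray to the right from the query point and count how many polygon edges it crosses (each edge strictly once or zero times, handled with the usual half-open convention). 
Parity of crossings → even ⇒ outside.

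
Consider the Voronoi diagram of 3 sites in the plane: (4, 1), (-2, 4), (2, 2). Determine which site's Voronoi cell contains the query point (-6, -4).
Nearest site = (-2, 4)

The Voronoi cell of site s contains exactly those query points closer to s than to any other site. Compute squared distances from q = (-6, -4) to each site:
  (-2 − -6)² + (4 − -4)² = 80
  (2 − -6)² + (2 − -4)² = 100
  (4 − -6)² + (1 − -4)² = 125
Minimum is attained by (-2, 4), so q lies in its Voronoi cell.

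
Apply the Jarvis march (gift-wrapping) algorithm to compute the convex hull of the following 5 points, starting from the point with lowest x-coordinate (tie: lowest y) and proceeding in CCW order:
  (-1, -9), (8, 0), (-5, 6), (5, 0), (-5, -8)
Hull (CCW) = [(-5, -8), (-1, -9), (8, 0), (-5, 6)]

Jarvis march: at each step, from the current hull vertex p, select the next vertex q as the point such that every other point lies strictly to the left of (or on) the directed line p → q. (Equivalently: for every other point r, the cross product (q − p) × (r − p) ≥ 0.)
Starting point (lowest x, tie lowest y): (-5, -8). Wrap until returning to start. Resulting hull: (-5, -8), (-1, -9), (8, 0), (-5, 6).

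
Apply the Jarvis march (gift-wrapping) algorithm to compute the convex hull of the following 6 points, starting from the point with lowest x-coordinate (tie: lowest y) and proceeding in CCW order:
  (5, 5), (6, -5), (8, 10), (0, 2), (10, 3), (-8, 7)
Hull (CCW) = [(-8, 7), (6, -5), (10, 3), (8, 10)]

Jarvis march: at each step, from the current hull vertex p, select the next vertex q as the point such that every other point lies strictly to the left of (or on) the directed line p → q. (Equivalently: for every other point r, the cross product (q − p) × (r − p) ≥ 0.)
Starting point (lowest x, tie lowest y): (-8, 7). Wrap until returning to start. Resulting hull: (-8, 7), (6, -5), (10, 3), (8, 10).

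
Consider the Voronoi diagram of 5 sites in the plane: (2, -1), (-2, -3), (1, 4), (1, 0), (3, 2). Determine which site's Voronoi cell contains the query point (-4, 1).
Nearest site = (-2, -3)

The Voronoi cell of site s contains exactly those query points closer to s than to any other site. Compute squared distances from q = (-4, 1) to each site:
  (-2 − -4)² + (-3 − 1)² = 20
  (1 − -4)² + (0 − 1)² = 26
  (1 − -4)² + (4 − 1)² = 34
  (2 − -4)² + (-1 − 1)² = 40
  (3 − -4)² + (2 − 1)² = 50
Minimum is attained by (-2, -3), so q lies in its Voronoi cell.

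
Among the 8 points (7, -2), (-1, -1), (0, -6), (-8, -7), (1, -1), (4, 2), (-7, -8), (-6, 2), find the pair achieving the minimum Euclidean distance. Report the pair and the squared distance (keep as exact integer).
Pair = ((-8, -7), (-7, -8)); squared distance = 2

Compute all C(8, 2) = 28 pairwise squared distances (x_i − x_j)² + (y_i − y_j)². The minimum is 2, attained by the pair ((-8, -7), (-7, -8)).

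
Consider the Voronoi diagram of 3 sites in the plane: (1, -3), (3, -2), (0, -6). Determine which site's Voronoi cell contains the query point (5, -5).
Nearest site = (3, -2)

The Voronoi cell of site s contains exactly those query points closer to s than to any other site. Compute squared distances from q = (5, -5) to each site:
  (3 − 5)² + (-2 − -5)² = 13
  (1 − 5)² + (-3 − -5)² = 20
  (0 − 5)² + (-6 − -5)² = 26
Minimum is attained by (3, -2), so q lies in its Voronoi cell.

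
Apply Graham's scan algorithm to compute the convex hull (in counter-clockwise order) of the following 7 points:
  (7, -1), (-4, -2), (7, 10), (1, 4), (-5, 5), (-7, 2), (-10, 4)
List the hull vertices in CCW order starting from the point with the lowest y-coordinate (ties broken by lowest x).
Hull (CCW) = [(-4, -2), (7, -1), (7, 10), (-10, 4)]

Graham scan procedure:
  1. Find the pivot p₀ = point with lowest y (tie → lowest x): (-4, -2).
  2. Sort the remaining points by polar angle around p₀.
  3. Walk through sorted points, maintaining a stack; pop the top while the last three entries make a non-left turn (cross product ≤ 0).
  4. Final stack is the convex hull in CCW order: (-4, -2), (7, -1), (7, 10), (-10, 4).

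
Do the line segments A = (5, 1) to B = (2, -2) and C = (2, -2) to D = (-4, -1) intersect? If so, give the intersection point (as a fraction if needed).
Yes; intersection at (2, -2) (t = 1 on AB, s = 0 on CD)

Parametrize AB as A + t(B − A) = (5 + -3 t, 1 + -3 t) and CD as C + s(D − C) = (2 + -6 s, -2 + 1 s). Solve the linear system for (t, s). Determinant = 21 ≠ 0, so a unique intersection of the containing lines exists. Solution: t = 1, s = 0 — both in [0, 1], so the segments cross. Intersection point: (2, -2).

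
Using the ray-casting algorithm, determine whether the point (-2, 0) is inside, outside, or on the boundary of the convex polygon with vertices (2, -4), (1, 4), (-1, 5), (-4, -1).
The point (-2, 0) lies strictly inside the polygon

Cast a horizontal ray to the right from the query point and count how many polygon edges it crosses (each edge strictly once or zero times, handled with the usual half-open convention). 
Parity of crossings → odd ⇒ inside.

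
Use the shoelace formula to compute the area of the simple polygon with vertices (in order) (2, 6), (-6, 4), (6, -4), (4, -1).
Area = 40

Shoelace formula: Area = (1/2) |Σ_i (x_i · y_{i+1} − x_{i+1} · y_i)| (indices mod n). Compute each cross term:
  (2)(4) − (-6)(6) = 44
  (-6)(-4) − (6)(4) = 0
  (6)(-1) − (4)(-4) = 10
  (4)(6) − (2)(-1) = 26
Sum = 80, so (signed) Area = 80/2 = 40, |Area| = 40.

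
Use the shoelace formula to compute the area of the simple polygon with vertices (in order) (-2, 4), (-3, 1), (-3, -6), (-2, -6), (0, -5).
Area = 37/2

Shoelace formula: Area = (1/2) |Σ_i (x_i · y_{i+1} − x_{i+1} · y_i)| (indices mod n). Compute each cross term:
  (-2)(1) − (-3)(4) = 10
  (-3)(-6) − (-3)(1) = 21
  (-3)(-6) − (-2)(-6) = 6
  (-2)(-5) − (0)(-6) = 10
  (0)(4) − (-2)(-5) = -10
Sum = 37, so (signed) Area = 37/2 = 37/2, |Area| = 37/2.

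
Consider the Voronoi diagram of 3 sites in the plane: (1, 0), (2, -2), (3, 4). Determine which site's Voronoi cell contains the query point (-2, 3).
Nearest site = (1, 0)

The Voronoi cell of site s contains exactly those query points closer to s than to any other site. Compute squared distances from q = (-2, 3) to each site:
  (1 − -2)² + (0 − 3)² = 18
  (3 − -2)² + (4 − 3)² = 26
  (2 − -2)² + (-2 − 3)² = 41
Minimum is attained by (1, 0), so q lies in its Voronoi cell.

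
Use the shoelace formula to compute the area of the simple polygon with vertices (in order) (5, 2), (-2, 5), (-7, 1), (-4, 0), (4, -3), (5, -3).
Area = 53

Shoelace formula: Area = (1/2) |Σ_i (x_i · y_{i+1} − x_{i+1} · y_i)| (indices mod n). Compute each cross term:
  (5)(5) − (-2)(2) = 29
  (-2)(1) − (-7)(5) = 33
  (-7)(0) − (-4)(1) = 4
  (-4)(-3) − (4)(0) = 12
  (4)(-3) − (5)(-3) = 3
  (5)(2) − (5)(-3) = 25
Sum = 106, so (signed) Area = 106/2 = 53, |Area| = 53.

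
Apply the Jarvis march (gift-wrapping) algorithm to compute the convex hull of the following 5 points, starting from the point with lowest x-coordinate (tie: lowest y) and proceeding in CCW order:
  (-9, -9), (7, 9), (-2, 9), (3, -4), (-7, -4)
Hull (CCW) = [(-9, -9), (3, -4), (7, 9), (-2, 9)]

Jarvis march: at each step, from the current hull vertex p, select the next vertex q as the point such that every other point lies strictly to the left of (or on) the directed line p → q. (Equivalently: for every other point r, the cross product (q − p) × (r − p) ≥ 0.)
Starting point (lowest x, tie lowest y): (-9, -9). Wrap until returning to start. Resulting hull: (-9, -9), (3, -4), (7, 9), (-2, 9).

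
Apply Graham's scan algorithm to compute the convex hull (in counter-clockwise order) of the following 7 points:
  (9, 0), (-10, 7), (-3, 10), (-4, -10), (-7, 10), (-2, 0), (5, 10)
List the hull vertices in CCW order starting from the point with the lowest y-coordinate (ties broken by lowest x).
Hull (CCW) = [(-4, -10), (9, 0), (5, 10), (-7, 10), (-10, 7)]

Graham scan procedure:
  1. Find the pivot p₀ = point with lowest y (tie → lowest x): (-4, -10).
  2. Sort the remaining points by polar angle around p₀.
  3. Walk through sorted points, maintaining a stack; pop the top while the last three entries make a non-left turn (cross product ≤ 0).
  4. Final stack is the convex hull in CCW order: (-4, -10), (9, 0), (5, 10), (-7, 10), (-10, 7).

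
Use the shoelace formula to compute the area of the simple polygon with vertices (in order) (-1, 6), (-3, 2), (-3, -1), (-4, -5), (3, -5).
Area = 42

Shoelace formula: Area = (1/2) |Σ_i (x_i · y_{i+1} − x_{i+1} · y_i)| (indices mod n). Compute each cross term:
  (-1)(2) − (-3)(6) = 16
  (-3)(-1) − (-3)(2) = 9
  (-3)(-5) − (-4)(-1) = 11
  (-4)(-5) − (3)(-5) = 35
  (3)(6) − (-1)(-5) = 13
Sum = 84, so (signed) Area = 84/2 = 42, |Area| = 42.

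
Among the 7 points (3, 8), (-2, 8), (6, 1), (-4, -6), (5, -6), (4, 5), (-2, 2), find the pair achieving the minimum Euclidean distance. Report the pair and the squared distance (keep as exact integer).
Pair = ((3, 8), (4, 5)); squared distance = 10

Compute all C(7, 2) = 21 pairwise squared distances (x_i − x_j)² + (y_i − y_j)². The minimum is 10, attained by the pair ((3, 8), (4, 5)).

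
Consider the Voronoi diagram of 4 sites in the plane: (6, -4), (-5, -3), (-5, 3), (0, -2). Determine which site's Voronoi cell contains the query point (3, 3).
Nearest site = (0, -2)

The Voronoi cell of site s contains exactly those query points closer to s than to any other site. Compute squared distances from q = (3, 3) to each site:
  (0 − 3)² + (-2 − 3)² = 34
  (6 − 3)² + (-4 − 3)² = 58
  (-5 − 3)² + (3 − 3)² = 64
  (-5 − 3)² + (-3 − 3)² = 100
Minimum is attained by (0, -2), so q lies in its Voronoi cell.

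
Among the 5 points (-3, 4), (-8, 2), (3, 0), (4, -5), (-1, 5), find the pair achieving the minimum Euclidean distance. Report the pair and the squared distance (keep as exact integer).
Pair = ((-3, 4), (-1, 5)); squared distance = 5

Compute all C(5, 2) = 10 pairwise squared distances (x_i − x_j)² + (y_i − y_j)². The minimum is 5, attained by the pair ((-3, 4), (-1, 5)).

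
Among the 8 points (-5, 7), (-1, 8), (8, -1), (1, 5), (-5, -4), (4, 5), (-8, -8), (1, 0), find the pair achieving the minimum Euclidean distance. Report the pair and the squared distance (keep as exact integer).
Pair = ((1, 5), (4, 5)); squared distance = 9

Compute all C(8, 2) = 28 pairwise squared distances (x_i − x_j)² + (y_i − y_j)². The minimum is 9, attained by the pair ((1, 5), (4, 5)).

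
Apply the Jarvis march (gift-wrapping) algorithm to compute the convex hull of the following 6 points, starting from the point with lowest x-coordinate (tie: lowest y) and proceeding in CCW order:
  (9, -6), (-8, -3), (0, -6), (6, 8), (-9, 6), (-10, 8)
Hull (CCW) = [(-10, 8), (-8, -3), (0, -6), (9, -6), (6, 8)]

Jarvis march: at each step, from the current hull vertex p, select the next vertex q as the point such that every other point lies strictly to the left of (or on) the directed line p → q. (Equivalently: for every other point r, the cross product (q − p) × (r − p) ≥ 0.)
Starting point (lowest x, tie lowest y): (-10, 8). Wrap until returning to start. Resulting hull: (-10, 8), (-8, -3), (0, -6), (9, -6), (6, 8).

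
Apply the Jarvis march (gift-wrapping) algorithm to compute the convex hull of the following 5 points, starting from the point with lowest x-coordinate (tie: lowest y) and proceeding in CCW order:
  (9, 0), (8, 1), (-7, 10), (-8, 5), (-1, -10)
Hull (CCW) = [(-8, 5), (-1, -10), (9, 0), (8, 1), (-7, 10)]

Jarvis march: at each step, from the current hull vertex p, select the next vertex q as the point such that every other point lies strictly to the left of (or on) the directed line p → q. (Equivalently: for every other point r, the cross product (q − p) × (r − p) ≥ 0.)
Starting point (lowest x, tie lowest y): (-8, 5). Wrap until returning to start. Resulting hull: (-8, 5), (-1, -10), (9, 0), (8, 1), (-7, 10).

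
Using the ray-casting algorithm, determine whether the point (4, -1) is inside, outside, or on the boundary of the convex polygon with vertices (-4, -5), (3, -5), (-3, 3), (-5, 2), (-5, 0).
The point (4, -1) lies strictly outside the polygon

Cast a horizontal ray to the right from the query point and count how many polygon edges it crosses (each edge strictly once or zero times, handled with the usual half-open convention). 
Parity of crossings → even ⇒ outside.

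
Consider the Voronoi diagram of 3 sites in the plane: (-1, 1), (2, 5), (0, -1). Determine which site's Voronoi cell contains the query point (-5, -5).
Nearest site = (0, -1)

The Voronoi cell of site s contains exactly those query points closer to s than to any other site. Compute squared distances from q = (-5, -5) to each site:
  (0 − -5)² + (-1 − -5)² = 41
  (-1 − -5)² + (1 − -5)² = 52
  (2 − -5)² + (5 − -5)² = 149
Minimum is attained by (0, -1), so q lies in its Voronoi cell.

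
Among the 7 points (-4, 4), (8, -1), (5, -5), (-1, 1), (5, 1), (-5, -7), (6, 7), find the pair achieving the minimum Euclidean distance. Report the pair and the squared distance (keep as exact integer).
Pair = ((8, -1), (5, 1)); squared distance = 13

Compute all C(7, 2) = 21 pairwise squared distances (x_i − x_j)² + (y_i − y_j)². The minimum is 13, attained by the pair ((8, -1), (5, 1)).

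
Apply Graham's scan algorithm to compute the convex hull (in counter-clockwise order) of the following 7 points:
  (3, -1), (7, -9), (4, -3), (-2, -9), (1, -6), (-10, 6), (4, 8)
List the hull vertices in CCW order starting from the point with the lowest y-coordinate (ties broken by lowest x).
Hull (CCW) = [(-2, -9), (7, -9), (4, 8), (-10, 6)]

Graham scan procedure:
  1. Find the pivot p₀ = point with lowest y (tie → lowest x): (-2, -9).
  2. Sort the remaining points by polar angle around p₀.
  3. Walk through sorted points, maintaining a stack; pop the top while the last three entries make a non-left turn (cross product ≤ 0).
  4. Final stack is the convex hull in CCW order: (-2, -9), (7, -9), (4, 8), (-10, 6).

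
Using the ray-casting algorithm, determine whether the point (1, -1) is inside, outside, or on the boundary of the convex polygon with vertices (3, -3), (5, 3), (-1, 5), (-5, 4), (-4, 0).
The point (1, -1) lies strictly inside the polygon

Cast a horizontal ray to the right from the query point and count how many polygon edges it crosses (each edge strictly once or zero times, handled with the usual half-open convention). 
Parity of crossings → odd ⇒ inside.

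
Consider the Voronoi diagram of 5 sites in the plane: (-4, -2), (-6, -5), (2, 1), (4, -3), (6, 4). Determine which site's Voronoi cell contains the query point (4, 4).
Nearest site = (6, 4)

The Voronoi cell of site s contains exactly those query points closer to s than to any other site. Compute squared distances from q = (4, 4) to each site:
  (6 − 4)² + (4 − 4)² = 4
  (2 − 4)² + (1 − 4)² = 13
  (4 − 4)² + (-3 − 4)² = 49
  (-4 − 4)² + (-2 − 4)² = 100
  (-6 − 4)² + (-5 − 4)² = 181
Minimum is attained by (6, 4), so q lies in its Voronoi cell.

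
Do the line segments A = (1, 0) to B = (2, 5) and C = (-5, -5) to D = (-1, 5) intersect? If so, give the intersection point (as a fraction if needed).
No (intersection of containing lines falls outside at least one segment)

Parametrize and solve: t = 4, s = 5/2. At least one of these is outside [0, 1], so the segments do not intersect.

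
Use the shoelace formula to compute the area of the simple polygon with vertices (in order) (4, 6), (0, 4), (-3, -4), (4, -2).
Area = 41

Shoelace formula: Area = (1/2) |Σ_i (x_i · y_{i+1} − x_{i+1} · y_i)| (indices mod n). Compute each cross term:
  (4)(4) − (0)(6) = 16
  (0)(-4) − (-3)(4) = 12
  (-3)(-2) − (4)(-4) = 22
  (4)(6) − (4)(-2) = 32
Sum = 82, so (signed) Area = 82/2 = 41, |Area| = 41.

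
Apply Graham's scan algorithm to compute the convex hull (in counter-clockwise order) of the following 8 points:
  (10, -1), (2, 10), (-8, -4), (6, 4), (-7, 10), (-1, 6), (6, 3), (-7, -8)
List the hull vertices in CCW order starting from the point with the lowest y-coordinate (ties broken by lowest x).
Hull (CCW) = [(-7, -8), (10, -1), (2, 10), (-7, 10), (-8, -4)]

Graham scan procedure:
  1. Find the pivot p₀ = point with lowest y (tie → lowest x): (-7, -8).
  2. Sort the remaining points by polar angle around p₀.
  3. Walk through sorted points, maintaining a stack; pop the top while the last three entries make a non-left turn (cross product ≤ 0).
  4. Final stack is the convex hull in CCW order: (-7, -8), (10, -1), (2, 10), (-7, 10), (-8, -4).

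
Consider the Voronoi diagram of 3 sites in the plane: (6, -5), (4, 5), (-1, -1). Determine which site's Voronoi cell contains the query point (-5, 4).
Nearest site = (-1, -1)

The Voronoi cell of site s contains exactly those query points closer to s than to any other site. Compute squared distances from q = (-5, 4) to each site:
  (-1 − -5)² + (-1 − 4)² = 41
  (4 − -5)² + (5 − 4)² = 82
  (6 − -5)² + (-5 − 4)² = 202
Minimum is attained by (-1, -1), so q lies in its Voronoi cell.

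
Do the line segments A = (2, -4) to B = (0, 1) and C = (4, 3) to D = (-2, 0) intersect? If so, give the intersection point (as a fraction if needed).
Yes; intersection at (0, 1) (t = 1 on AB, s = 2/3 on CD)

Parametrize AB as A + t(B − A) = (2 + -2 t, -4 + 5 t) and CD as C + s(D − C) = (4 + -6 s, 3 + -3 s). Solve the linear system for (t, s). Determinant = -36 ≠ 0, so a unique intersection of the containing lines exists. Solution: t = 1, s = 2/3 — both in [0, 1], so the segments cross. Intersection point: (0, 1).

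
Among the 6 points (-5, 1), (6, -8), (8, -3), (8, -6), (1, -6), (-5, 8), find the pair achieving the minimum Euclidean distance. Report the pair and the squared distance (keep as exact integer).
Pair = ((6, -8), (8, -6)); squared distance = 8

Compute all C(6, 2) = 15 pairwise squared distances (x_i − x_j)² + (y_i − y_j)². The minimum is 8, attained by the pair ((6, -8), (8, -6)).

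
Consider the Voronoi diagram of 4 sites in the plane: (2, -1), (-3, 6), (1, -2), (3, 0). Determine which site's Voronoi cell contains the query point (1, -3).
Nearest site = (1, -2)

The Voronoi cell of site s contains exactly those query points closer to s than to any other site. Compute squared distances from q = (1, -3) to each site:
  (1 − 1)² + (-2 − -3)² = 1
  (2 − 1)² + (-1 − -3)² = 5
  (3 − 1)² + (0 − -3)² = 13
  (-3 − 1)² + (6 − -3)² = 97
Minimum is attained by (1, -2), so q lies in its Voronoi cell.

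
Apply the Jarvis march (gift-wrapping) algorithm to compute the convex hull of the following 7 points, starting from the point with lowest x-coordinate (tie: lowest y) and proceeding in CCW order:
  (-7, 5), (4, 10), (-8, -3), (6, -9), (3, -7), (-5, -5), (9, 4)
Hull (CCW) = [(-8, -3), (-5, -5), (6, -9), (9, 4), (4, 10), (-7, 5)]

Jarvis march: at each step, from the current hull vertex p, select the next vertex q as the point such that every other point lies strictly to the left of (or on) the directed line p → q. (Equivalently: for every other point r, the cross product (q − p) × (r − p) ≥ 0.)
Starting point (lowest x, tie lowest y): (-8, -3). Wrap until returning to start. Resulting hull: (-8, -3), (-5, -5), (6, -9), (9, 4), (4, 10), (-7, 5).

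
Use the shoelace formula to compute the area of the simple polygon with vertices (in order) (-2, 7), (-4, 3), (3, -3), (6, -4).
Area = 65/2

Shoelace formula: Area = (1/2) |Σ_i (x_i · y_{i+1} − x_{i+1} · y_i)| (indices mod n). Compute each cross term:
  (-2)(3) − (-4)(7) = 22
  (-4)(-3) − (3)(3) = 3
  (3)(-4) − (6)(-3) = 6
  (6)(7) − (-2)(-4) = 34
Sum = 65, so (signed) Area = 65/2 = 65/2, |Area| = 65/2.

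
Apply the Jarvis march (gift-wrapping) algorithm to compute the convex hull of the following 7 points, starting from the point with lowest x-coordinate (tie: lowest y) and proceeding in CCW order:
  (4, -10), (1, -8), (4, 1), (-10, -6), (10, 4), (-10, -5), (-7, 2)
Hull (CCW) = [(-10, -6), (4, -10), (10, 4), (-7, 2), (-10, -5)]

Jarvis march: at each step, from the current hull vertex p, select the next vertex q as the point such that every other point lies strictly to the left of (or on) the directed line p → q. (Equivalently: for every other point r, the cross product (q − p) × (r − p) ≥ 0.)
Starting point (lowest x, tie lowest y): (-10, -6). Wrap until returning to start. Resulting hull: (-10, -6), (4, -10), (10, 4), (-7, 2), (-10, -5).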